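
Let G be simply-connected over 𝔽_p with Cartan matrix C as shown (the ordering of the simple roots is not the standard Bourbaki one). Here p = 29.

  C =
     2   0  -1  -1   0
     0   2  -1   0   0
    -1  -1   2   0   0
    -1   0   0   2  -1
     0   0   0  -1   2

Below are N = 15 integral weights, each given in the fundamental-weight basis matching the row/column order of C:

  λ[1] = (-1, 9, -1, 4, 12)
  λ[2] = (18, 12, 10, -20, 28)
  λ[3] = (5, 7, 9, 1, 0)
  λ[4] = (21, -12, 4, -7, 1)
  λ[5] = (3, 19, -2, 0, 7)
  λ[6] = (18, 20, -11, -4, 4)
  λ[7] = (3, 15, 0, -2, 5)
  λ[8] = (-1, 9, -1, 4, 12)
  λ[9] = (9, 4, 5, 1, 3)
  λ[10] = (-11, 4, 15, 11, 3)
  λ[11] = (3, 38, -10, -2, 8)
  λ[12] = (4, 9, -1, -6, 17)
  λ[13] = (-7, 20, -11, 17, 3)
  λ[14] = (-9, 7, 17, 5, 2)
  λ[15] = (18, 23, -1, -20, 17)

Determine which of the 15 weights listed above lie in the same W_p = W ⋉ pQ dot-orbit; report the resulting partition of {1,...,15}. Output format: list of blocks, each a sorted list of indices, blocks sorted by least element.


Dynkin diagram of C (from the 8 off-diagonal −1 entries): A_5.

Ā_29 reps of the 15 weights (A_5, coords as presented):

    λ_1 → (0, 10, 0, 5, 13)
    λ_2 → (0, 10, 0, 5, 13)
    λ_3 → (6, 8, 10, 2, 1)
    λ_4 → (10, 5, 6, 2, 4)
    λ_5 → (3, 16, 1, 1, 5)
    λ_6 → (6, 8, 10, 2, 1)
    λ_7 → (3, 16, 1, 1, 5)
    λ_8 → (0, 10, 0, 5, 13)
    λ_9 → (10, 5, 6, 2, 4)
    λ_10 → (10, 5, 6, 2, 4)
    λ_11 → (3, 16, 1, 1, 5)
    λ_12 → (0, 10, 0, 5, 13)
    λ_13 → (10, 5, 6, 2, 4)
    λ_14 → (6, 8, 10, 2, 1)
    λ_15 → (0, 10, 0, 5, 13)

Partition of {1..15} into 4 W_29-dot-orbits:

[[1, 2, 8, 12, 15], [3, 6, 14], [4, 9, 10, 13], [5, 7, 11]]


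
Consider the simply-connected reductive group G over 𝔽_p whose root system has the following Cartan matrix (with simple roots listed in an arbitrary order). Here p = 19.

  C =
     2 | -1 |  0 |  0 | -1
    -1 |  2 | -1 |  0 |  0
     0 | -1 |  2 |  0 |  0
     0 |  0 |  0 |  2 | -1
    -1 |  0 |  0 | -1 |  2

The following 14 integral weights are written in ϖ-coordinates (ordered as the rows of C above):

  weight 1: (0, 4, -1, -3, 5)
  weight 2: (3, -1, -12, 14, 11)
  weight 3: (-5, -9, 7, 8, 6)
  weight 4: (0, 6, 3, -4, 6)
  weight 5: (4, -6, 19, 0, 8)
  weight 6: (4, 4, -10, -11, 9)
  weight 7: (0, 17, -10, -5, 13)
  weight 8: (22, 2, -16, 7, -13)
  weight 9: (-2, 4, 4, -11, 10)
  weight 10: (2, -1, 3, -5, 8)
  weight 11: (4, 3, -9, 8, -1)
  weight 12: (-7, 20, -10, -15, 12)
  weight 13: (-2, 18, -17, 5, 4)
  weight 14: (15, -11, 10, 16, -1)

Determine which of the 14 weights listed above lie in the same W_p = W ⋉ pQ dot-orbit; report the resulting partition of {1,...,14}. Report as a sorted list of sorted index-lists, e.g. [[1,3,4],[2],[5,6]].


A_5 Cartan matrix, 5 simple roots permuted; ρ=(1,1,1,1,1).

Folding the 14 weights λ_j+ρ into Ā_19 (reps in the given 5-coord order):

    [1] (1, 5, 0, 2, 4)
    [2] (1, 7, 4, 3, 4)
    [3] (3, 0, 4, 4, 5)
    [4] (1, 7, 4, 3, 4)
    [5] (1, 4, 4, 9, 0)
    [6] (1, 4, 4, 9, 0)
    [7] (1, 4, 4, 9, 0)
    [8] (1, 7, 4, 3, 4)
    [9] (1, 4, 4, 9, 0)
    [10] (3, 0, 4, 4, 5)
    [11] (1, 4, 4, 9, 0)
    [12] (1, 5, 0, 2, 4)
    [13] (1, 2, 6, 4, 0)
    [14] (2, 4, 10, 2, 0)

Partition of {1..14} into 6 W_19-dot-orbits:

[[1, 12], [2, 4, 8], [3, 10], [5, 6, 7, 9, 11], [13], [14]]


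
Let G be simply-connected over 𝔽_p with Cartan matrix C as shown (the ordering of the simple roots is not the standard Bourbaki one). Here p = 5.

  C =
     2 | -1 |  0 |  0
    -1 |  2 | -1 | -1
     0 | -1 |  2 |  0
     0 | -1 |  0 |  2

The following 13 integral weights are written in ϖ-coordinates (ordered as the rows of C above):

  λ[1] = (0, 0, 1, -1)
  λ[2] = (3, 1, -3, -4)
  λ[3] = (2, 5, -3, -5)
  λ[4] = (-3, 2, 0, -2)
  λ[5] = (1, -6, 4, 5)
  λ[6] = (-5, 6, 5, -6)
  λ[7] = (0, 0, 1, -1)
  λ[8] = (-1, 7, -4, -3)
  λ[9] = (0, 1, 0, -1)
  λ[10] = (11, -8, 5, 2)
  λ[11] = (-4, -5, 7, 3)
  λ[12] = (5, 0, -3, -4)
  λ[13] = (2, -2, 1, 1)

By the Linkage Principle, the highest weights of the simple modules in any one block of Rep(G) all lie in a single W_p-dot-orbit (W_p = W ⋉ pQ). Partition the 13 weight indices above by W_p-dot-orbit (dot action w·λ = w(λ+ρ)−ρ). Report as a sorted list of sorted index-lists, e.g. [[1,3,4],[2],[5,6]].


D_4 Cartan matrix, 4 simple roots permuted; ρ=(1,1,1,1).

λ_j+ρ reflected into Ā_5 (⟨·,θ^∨⟩≤5); 4-tuples as given:

  λ_1+ρ ↦ (1, 1, 2, 0) · λ_2+ρ ↦ (1, 1, 1, 0) · λ_3+ρ ↦ (1, 1, 2, 0) · λ_4+ρ ↦ (2, 0, 1, 1) · λ_5+ρ ↦ (2, 0, 1, 0) · λ_6+ρ ↦ (1, 1, 1, 0) · λ_7+ρ ↦ (1, 1, 2, 0) · λ_8+ρ ↦ (2, 0, 1, 0) · λ_9+ρ ↦ (1, 1, 1, 0) · λ_10+ρ ↦ (1, 1, 1, 0) · λ_11+ρ ↦ (1, 1, 2, 0) · λ_12+ρ ↦ (1, 1, 1, 0) · λ_13+ρ ↦ (2, 0, 1, 1)

Grouping the 13 weights by Ā_5-representative: 4 linkage classes.

[[1, 3, 7, 11], [2, 6, 9, 10, 12], [4, 13], [5, 8]]


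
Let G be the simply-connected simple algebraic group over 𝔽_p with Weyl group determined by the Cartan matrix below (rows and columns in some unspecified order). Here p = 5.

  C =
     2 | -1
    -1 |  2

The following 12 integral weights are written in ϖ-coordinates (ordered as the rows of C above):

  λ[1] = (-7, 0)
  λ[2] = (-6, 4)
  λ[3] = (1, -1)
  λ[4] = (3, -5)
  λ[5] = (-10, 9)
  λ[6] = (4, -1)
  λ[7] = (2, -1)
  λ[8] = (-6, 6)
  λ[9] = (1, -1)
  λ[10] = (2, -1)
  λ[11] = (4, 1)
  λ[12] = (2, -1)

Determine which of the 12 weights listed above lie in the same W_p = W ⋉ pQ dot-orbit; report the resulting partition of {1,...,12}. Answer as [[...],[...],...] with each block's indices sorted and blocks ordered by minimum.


Root system A_2: the 2×2 matrix C matches after relabeling.

Folding the 12 weights λ_j+ρ into Ā_5 (reps in the given 2-coord order):

  1: (0, 4) · 2: (5, 0) · 3: (2, 0) · 4: (0, 4) · 5: (0, 4) · 6: (5, 0) · 7: (3, 0) · 8: (3, 0) · 9: (2, 0) · 10: (3, 0) · 11: (3, 0) · 12: (3, 0)

Linkage partition of the 12 weights (4 classes, p=5):

[[1, 4, 5], [2, 6], [3, 9], [7, 8, 10, 11, 12]]


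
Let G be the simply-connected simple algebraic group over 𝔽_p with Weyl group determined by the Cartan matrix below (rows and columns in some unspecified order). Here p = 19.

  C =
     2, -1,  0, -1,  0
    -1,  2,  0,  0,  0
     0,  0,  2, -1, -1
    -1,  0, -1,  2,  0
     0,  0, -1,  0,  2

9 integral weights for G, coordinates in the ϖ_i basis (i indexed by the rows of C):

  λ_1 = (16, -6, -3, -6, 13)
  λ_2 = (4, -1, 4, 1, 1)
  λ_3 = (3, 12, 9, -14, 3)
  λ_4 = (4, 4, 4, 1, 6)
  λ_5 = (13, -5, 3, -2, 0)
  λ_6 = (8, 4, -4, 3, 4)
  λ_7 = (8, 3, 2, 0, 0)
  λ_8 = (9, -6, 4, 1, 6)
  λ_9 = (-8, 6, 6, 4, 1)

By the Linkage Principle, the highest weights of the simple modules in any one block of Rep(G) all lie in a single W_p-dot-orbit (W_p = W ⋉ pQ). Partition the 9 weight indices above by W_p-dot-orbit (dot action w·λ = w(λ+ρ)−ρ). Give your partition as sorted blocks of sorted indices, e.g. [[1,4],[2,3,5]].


C ↔ A_5 under row/col permutation; |W(A_5)| = 720.

λ_j+ρ reflected into Ā_19 (⟨·,θ^∨⟩≤19); 5-tuples as given:

  λ_1 → (5, 0, 5, 2, 2)
  λ_2 → (5, 0, 5, 2, 2)
  λ_3 → (9, 4, 3, 1, 1)
  λ_4 → (5, 0, 5, 2, 2)
  λ_5 → (9, 4, 3, 1, 1)
  λ_6 → (9, 4, 3, 1, 1)
  λ_7 → (9, 4, 3, 1, 1)
  λ_8 → (5, 0, 5, 2, 2)
  λ_9 → (5, 0, 5, 2, 2)

The 9 indices split into 2 linkage classes (same alcove rep ⇔ same W_19-dot-orbit):

[[1, 2, 4, 8, 9], [3, 5, 6, 7]]


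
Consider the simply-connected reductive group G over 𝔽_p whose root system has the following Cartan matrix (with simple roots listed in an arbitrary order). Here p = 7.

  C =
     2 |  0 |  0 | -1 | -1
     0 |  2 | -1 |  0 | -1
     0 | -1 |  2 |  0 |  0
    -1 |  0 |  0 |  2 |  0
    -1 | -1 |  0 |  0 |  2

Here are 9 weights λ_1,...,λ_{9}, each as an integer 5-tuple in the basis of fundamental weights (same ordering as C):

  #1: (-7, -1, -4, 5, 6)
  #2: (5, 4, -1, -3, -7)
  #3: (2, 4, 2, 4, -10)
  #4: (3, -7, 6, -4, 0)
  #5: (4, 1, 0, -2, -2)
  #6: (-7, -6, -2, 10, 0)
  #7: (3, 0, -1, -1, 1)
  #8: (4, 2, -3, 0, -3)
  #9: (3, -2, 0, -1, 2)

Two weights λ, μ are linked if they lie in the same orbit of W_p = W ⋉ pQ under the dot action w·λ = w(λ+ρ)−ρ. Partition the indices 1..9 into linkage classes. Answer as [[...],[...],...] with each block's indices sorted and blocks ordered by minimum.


Cartan matrix: type A_5 (|W|=720); un-permuting the 5 rows.

λ_j+ρ reflected into Ā_7 (⟨·,θ^∨⟩≤7); 5-tuples as given:

    λ_1 → (4, 1, 0, 0, 2)
    λ_2 → (2, 0, 1, 0, 3)
    λ_3 → (3, 1, 1, 1, 1)
    λ_4 → (3, 1, 1, 1, 1)
    λ_5 → (3, 1, 1, 1, 1)
    λ_6 → (3, 1, 1, 1, 1)
    λ_7 → (4, 1, 0, 0, 2)
    λ_8 → (3, 1, 1, 1, 1)
    λ_9 → (4, 1, 0, 0, 2)

Linkage partition of the 9 weights (3 classes, p=7):

[[1, 7, 9], [2], [3, 4, 5, 6, 8]]


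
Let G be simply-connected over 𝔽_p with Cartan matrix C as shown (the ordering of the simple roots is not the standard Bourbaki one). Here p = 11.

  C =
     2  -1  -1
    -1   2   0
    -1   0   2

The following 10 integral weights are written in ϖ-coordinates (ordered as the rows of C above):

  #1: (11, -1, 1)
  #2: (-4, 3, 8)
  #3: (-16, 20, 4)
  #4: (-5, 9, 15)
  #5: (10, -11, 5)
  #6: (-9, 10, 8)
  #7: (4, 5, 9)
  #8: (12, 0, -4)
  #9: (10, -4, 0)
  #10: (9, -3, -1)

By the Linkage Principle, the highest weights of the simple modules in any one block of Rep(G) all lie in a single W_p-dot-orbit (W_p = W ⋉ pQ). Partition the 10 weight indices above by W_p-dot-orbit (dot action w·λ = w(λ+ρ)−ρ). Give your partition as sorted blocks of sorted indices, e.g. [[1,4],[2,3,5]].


C ↔ A_3 under row/col permutation; |W(A_3)| = 24.

Ā_11 reps of the 10 weights (A_3, coords as presented):

  [1] (8, 2, 0)
  [2] (3, 1, 6)
  [3] (1, 4, 0)
  [4] (1, 4, 0)
  [5] (1, 4, 0)
  [6] (8, 2, 0)
  [7] (1, 4, 0)
  [8] (8, 2, 0)
  [9] (8, 2, 0)
  [10] (8, 2, 0)

The 10 indices split into 3 linkage classes (same alcove rep ⇔ same W_11-dot-orbit):

[[1, 6, 8, 9, 10], [2], [3, 4, 5, 7]]


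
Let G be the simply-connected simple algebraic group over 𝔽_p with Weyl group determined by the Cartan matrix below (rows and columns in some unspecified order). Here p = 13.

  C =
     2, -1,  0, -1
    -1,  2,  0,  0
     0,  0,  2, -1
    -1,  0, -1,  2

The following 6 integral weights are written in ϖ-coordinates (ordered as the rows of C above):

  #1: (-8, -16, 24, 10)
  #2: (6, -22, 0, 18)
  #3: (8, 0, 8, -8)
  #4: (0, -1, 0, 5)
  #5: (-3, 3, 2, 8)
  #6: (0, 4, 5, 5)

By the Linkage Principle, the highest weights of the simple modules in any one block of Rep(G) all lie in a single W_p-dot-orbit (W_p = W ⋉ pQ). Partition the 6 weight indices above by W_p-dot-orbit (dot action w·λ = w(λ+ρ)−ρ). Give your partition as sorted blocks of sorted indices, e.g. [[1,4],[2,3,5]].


A_4 Cartan matrix, 4 simple roots permuted; ρ=(1,1,1,1).

λ_j+ρ reflected into Ā_13 (⟨·,θ^∨⟩≤13); 4-tuples as given:

  1: (2, 1, 2, 7) · 2: (1, 0, 1, 6) · 3: (2, 1, 2, 7) · 4: (1, 0, 1, 6) · 5: (2, 1, 2, 7) · 6: (1, 0, 1, 6)

Linkage partition of the 6 weights (2 classes, p=13):

[[1, 3, 5], [2, 4, 6]]


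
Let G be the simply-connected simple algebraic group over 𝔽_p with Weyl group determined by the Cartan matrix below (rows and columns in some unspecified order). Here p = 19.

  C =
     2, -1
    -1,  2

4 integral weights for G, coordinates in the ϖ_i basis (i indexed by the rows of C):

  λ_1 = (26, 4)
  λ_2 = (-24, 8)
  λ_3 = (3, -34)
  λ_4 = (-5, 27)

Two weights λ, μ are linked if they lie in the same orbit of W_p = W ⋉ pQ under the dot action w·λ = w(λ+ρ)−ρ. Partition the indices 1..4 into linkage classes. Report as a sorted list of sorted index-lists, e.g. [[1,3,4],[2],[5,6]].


C ↔ A_2 under row/col permutation; |W(A_2)| = 6.

Each λ_j+ρ reduced to Ā_19; 2-tuples below use C's row order:

  λ_1 → (6, 8) · λ_2 → (5, 10) · λ_3 → (5, 10) · λ_4 → (5, 10)

The 4 indices split into 2 linkage classes (same alcove rep ⇔ same W_19-dot-orbit):

[[1], [2, 3, 4]]


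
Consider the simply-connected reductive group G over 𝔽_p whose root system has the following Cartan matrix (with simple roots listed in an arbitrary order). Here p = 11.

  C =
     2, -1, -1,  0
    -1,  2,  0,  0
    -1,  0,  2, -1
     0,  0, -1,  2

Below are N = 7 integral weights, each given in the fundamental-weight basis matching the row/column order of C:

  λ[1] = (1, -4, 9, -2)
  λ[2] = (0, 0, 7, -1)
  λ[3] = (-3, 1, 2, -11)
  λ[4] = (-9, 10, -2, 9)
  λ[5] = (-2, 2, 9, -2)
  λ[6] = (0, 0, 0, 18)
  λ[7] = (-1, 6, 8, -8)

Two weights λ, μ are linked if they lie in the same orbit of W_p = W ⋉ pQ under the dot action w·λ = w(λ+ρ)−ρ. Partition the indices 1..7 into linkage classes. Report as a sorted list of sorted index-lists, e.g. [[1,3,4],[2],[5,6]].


C ↔ A_4 under row/col permutation; |W(A_4)| = 120.

Alcove-folded reps (p=11, 7 weights, presented ϖ-order):

  [1] (1, 1, 8, 0)
  [2] (1, 1, 8, 0)
  [3] (0, 7, 2, 1)
  [4] (1, 1, 8, 0)
  [5] (1, 1, 8, 0)
  [6] (1, 1, 8, 0)
  [7] (0, 2, 2, 2)

The 7 indices split into 3 linkage classes (same alcove rep ⇔ same W_11-dot-orbit):

[[1, 2, 4, 5, 6], [3], [7]]


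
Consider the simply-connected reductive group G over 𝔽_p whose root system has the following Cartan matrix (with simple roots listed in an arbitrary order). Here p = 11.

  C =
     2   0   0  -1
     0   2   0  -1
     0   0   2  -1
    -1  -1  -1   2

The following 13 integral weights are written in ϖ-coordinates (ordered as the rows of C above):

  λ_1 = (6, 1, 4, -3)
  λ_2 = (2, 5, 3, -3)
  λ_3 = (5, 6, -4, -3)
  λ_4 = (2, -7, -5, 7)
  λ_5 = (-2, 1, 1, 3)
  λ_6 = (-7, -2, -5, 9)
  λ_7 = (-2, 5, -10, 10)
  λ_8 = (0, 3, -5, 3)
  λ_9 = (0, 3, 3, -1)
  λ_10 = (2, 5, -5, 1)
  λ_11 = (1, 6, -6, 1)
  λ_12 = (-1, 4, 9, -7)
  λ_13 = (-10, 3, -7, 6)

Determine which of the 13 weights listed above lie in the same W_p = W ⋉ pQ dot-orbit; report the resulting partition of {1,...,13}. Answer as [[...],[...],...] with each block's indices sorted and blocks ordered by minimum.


C ↔ D_4 under row/col permutation; |W(D_4)| = 192.

Each λ_j+ρ reduced to Ā_11; 4-tuples below use C's row order:

  λ_1+ρ ↦ (5, 0, 3, 1)
  λ_2+ρ ↦ (1, 4, 2, 2)
  λ_3+ρ ↦ (1, 2, 2, 3)
  λ_4+ρ ↦ (1, 4, 2, 2)
  λ_5+ρ ↦ (1, 2, 2, 3)
  λ_6+ρ ↦ (5, 0, 3, 1)
  λ_7+ρ ↦ (5, 0, 3, 1)
  λ_8+ρ ↦ (1, 4, 4, 0)
  λ_9+ρ ↦ (1, 4, 4, 0)
  λ_10+ρ ↦ (1, 4, 2, 2)
  λ_11+ρ ↦ (1, 4, 2, 2)
  λ_12+ρ ↦ (5, 0, 3, 1)
  λ_13+ρ ↦ (1, 4, 2, 2)

Partition of {1..13} into 4 W_11-dot-orbits:

[[1, 6, 7, 12], [2, 4, 10, 11, 13], [3, 5], [8, 9]]


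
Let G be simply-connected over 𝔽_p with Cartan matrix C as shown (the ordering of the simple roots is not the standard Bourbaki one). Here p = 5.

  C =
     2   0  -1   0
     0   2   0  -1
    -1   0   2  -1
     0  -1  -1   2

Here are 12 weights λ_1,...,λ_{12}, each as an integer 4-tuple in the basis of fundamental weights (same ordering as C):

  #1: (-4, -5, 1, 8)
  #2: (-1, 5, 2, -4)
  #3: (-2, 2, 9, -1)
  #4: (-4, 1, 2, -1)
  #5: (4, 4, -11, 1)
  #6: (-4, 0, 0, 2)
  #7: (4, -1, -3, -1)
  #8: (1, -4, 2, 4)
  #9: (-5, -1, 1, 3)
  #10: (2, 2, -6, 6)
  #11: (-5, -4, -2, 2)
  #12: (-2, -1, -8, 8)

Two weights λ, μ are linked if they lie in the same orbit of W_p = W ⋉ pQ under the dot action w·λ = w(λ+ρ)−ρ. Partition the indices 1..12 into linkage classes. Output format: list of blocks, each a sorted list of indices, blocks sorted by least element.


Root system A_4: the 4×4 matrix C matches after relabeling.

Folding the 12 weights λ_j+ρ into Ā_5 (reps in the given 4-coord order):

  1: (1, 1, 2, 1) · 2: (0, 2, 1, 2) · 3: (0, 2, 1, 2) · 4: (3, 2, 0, 0) · 5: (3, 2, 0, 0) · 6: (1, 1, 2, 1) · 7: (3, 2, 0, 0) · 8: (3, 2, 0, 0) · 9: (1, 1, 2, 1) · 10: (3, 2, 0, 0) · 11: (0, 2, 1, 2) · 12: (1, 1, 2, 1)

Grouping the 12 weights by Ā_5-representative: 3 linkage classes.

[[1, 6, 9, 12], [2, 3, 11], [4, 5, 7, 8, 10]]


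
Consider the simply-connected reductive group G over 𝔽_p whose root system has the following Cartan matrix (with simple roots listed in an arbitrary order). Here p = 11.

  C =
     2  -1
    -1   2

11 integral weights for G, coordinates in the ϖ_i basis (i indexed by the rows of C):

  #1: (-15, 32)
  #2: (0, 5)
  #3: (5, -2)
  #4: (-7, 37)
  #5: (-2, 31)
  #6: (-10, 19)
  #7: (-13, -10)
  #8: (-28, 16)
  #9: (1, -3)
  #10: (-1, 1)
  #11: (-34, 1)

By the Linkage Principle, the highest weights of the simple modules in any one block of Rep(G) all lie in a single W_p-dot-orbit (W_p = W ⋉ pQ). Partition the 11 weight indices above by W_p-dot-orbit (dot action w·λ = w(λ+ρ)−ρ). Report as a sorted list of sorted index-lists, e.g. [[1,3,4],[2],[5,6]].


C ↔ A_2 under row/col permutation; |W(A_2)| = 6.

λ_j+ρ reflected into Ā_11 (⟨·,θ^∨⟩≤11); 2-tuples as given:

  λ_1 → (3, 8) · λ_2 → (1, 6) · λ_3 → (5, 1) · λ_4 → (5, 1) · λ_5 → (1, 1) · λ_6 → (0, 2) · λ_7 → (1, 1) · λ_8 → (5, 1) · λ_9 → (0, 2) · λ_10 → (0, 2) · λ_11 → (0, 2)

Partition of {1..11} into 5 W_11-dot-orbits:

[[1], [2], [3, 4, 8], [5, 7], [6, 9, 10, 11]]


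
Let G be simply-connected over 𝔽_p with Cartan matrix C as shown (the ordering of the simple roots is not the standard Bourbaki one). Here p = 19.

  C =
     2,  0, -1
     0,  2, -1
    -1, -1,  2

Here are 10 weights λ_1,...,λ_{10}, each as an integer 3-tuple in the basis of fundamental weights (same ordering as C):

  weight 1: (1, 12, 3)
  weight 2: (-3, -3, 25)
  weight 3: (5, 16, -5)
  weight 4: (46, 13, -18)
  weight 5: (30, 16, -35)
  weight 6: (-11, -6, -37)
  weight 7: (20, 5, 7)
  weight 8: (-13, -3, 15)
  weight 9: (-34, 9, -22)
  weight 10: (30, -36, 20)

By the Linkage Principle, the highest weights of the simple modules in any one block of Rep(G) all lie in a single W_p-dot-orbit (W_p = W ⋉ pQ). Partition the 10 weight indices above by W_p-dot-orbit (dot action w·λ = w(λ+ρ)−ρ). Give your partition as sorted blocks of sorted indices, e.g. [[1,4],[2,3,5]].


Cartan matrix: type A_3 (|W|=24); un-permuting the 3 rows.

Alcove-folded reps (p=19, 10 weights, presented ϖ-order):

  1: (2, 13, 4);  2: (2, 2, 12);  3: (2, 13, 4);  4: (3, 8, 2);  5: (12, 2, 2);  6: (3, 8, 2);  7: (3, 8, 2);  8: (12, 2, 2);  9: (3, 8, 2);  10: (2, 2, 12)

Grouping the 10 weights by Ā_19-representative: 4 linkage classes.

[[1, 3], [2, 10], [4, 6, 7, 9], [5, 8]]


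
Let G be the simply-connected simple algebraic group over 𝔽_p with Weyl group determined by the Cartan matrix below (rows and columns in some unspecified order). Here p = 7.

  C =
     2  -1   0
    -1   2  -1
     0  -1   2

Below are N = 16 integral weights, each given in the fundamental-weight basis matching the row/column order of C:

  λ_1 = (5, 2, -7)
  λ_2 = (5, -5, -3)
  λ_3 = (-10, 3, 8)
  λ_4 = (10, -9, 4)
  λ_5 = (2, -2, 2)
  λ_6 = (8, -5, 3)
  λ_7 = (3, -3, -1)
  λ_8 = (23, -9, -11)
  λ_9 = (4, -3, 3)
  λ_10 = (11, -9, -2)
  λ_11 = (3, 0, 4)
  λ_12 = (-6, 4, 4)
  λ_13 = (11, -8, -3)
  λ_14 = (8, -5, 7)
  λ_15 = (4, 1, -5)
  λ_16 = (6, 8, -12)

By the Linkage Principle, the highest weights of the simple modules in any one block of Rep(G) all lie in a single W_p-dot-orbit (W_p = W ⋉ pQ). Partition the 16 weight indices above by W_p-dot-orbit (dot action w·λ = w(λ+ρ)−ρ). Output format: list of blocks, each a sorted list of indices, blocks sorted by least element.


A_3 Cartan matrix, 3 simple roots permuted; ρ=(1,1,1).

Each λ_j+ρ reduced to Ā_7; 3-tuples below use C's row order:

    1: (1, 3, 1)
    2: (0, 2, 4)
    3: (2, 1, 2)
    4: (1, 3, 1)
    5: (2, 1, 2)
    6: (3, 2, 2)
    7: (2, 0, 2)
    8: (1, 3, 1)
    9: (3, 2, 2)
    10: (1, 1, 2)
    11: (1, 1, 2)
    12: (2, 0, 2)
    13: (2, 0, 2)
    14: (1, 1, 2)
    15: (3, 2, 2)
    16: (2, 0, 2)

Grouping the 16 weights by Ā_7-representative: 6 linkage classes.

[[1, 4, 8], [2], [3, 5], [6, 9, 15], [7, 12, 13, 16], [10, 11, 14]]


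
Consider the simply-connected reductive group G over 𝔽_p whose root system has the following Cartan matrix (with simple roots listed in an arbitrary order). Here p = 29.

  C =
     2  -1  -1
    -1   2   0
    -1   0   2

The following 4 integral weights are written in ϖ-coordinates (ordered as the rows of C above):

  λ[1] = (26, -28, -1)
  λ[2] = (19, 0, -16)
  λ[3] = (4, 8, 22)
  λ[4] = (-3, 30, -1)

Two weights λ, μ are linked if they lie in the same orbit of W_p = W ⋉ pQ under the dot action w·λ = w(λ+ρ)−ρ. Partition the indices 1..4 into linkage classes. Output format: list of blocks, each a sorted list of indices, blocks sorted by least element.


Cartan matrix: type A_3 (|W|=24); un-permuting the 3 rows.

Folding the 4 weights λ_j+ρ into Ā_29 (reps in the given 3-coord order):

  λ_1 → (0, 27, 0) · λ_2 → (5, 1, 15) · λ_3 → (5, 1, 15) · λ_4 → (0, 27, 0)

The 4 indices split into 2 linkage classes (same alcove rep ⇔ same W_29-dot-orbit):

[[1, 4], [2, 3]]


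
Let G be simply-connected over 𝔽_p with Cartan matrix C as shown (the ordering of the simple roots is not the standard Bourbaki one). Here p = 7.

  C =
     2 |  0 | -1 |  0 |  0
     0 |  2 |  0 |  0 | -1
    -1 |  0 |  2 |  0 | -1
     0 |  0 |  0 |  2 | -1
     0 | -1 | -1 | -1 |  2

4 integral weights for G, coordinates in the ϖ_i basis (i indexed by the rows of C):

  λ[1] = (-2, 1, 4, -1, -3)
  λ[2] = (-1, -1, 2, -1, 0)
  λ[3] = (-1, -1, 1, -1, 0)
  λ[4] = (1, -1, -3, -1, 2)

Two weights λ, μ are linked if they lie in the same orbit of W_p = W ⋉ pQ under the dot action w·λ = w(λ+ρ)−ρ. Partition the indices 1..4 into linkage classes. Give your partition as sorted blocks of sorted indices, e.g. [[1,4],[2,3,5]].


Cartan matrix: type D_5 (|W|=1920); un-permuting the 5 rows.

λ_j+ρ reflected into Ā_7 (⟨·,θ^∨⟩≤7); 5-tuples as given:

  λ_1+ρ ↦ (1, 0, 2, 2, 0) · λ_2+ρ ↦ (0, 0, 2, 0, 1) · λ_3+ρ ↦ (0, 0, 2, 0, 1) · λ_4+ρ ↦ (0, 0, 2, 0, 1)

Linkage partition of the 4 weights (2 classes, p=7):

[[1], [2, 3, 4]]


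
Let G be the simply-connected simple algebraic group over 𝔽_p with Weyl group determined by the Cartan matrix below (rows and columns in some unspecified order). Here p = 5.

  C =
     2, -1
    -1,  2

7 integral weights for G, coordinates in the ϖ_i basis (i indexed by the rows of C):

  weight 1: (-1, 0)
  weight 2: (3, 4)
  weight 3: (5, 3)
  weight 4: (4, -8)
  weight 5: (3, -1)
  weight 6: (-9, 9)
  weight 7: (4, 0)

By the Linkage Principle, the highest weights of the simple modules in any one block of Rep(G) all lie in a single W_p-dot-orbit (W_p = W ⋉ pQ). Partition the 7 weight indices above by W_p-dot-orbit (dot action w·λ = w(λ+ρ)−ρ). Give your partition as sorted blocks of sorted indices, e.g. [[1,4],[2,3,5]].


Dynkin diagram of C (from the 2 off-diagonal −1 entries): A_2.

Alcove-folded reps (p=5, 7 weights, presented ϖ-order):

    λ_1 → (0, 1)
    λ_2 → (0, 1)
    λ_3 → (0, 1)
    λ_4 → (0, 3)
    λ_5 → (4, 0)
    λ_6 → (0, 3)
    λ_7 → (4, 0)

Partition of {1..7} into 3 W_5-dot-orbits:

[[1, 2, 3], [4, 6], [5, 7]]


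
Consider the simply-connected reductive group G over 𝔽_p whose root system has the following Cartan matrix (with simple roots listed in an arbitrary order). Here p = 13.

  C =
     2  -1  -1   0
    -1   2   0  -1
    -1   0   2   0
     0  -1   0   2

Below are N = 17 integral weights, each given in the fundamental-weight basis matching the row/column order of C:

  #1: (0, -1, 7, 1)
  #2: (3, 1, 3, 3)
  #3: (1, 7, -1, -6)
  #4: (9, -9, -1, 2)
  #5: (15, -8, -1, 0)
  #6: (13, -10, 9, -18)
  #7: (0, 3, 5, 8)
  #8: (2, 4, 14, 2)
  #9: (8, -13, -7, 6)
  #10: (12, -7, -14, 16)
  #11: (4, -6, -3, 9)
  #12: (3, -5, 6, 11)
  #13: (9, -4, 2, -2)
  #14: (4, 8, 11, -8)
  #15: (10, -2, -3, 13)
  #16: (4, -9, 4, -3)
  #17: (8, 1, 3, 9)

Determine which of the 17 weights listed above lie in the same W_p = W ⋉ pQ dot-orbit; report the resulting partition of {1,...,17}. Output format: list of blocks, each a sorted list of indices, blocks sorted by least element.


Type A_4, rank 4, |W|=120; reorder rows/cols to standard.

Each λ_j+ρ reduced to Ā_13; 4-tuples below use C's row order:

  λ_1+ρ ↦ (1, 0, 8, 2);  λ_2+ρ ↦ (4, 2, 3, 3);  λ_3+ρ ↦ (2, 3, 0, 5);  λ_4+ρ ↦ (2, 3, 0, 5);  λ_5+ρ ↦ (6, 1, 3, 3);  λ_6+ρ ↦ (1, 0, 8, 2);  λ_7+ρ ↦ (0, 4, 1, 2);  λ_8+ρ ↦ (2, 3, 0, 5);  λ_9+ρ ↦ (4, 2, 3, 3);  λ_10+ρ ↦ (2, 0, 4, 0);  λ_11+ρ ↦ (2, 3, 0, 5);  λ_12+ρ ↦ (0, 4, 1, 2);  λ_13+ρ ↦ (6, 1, 3, 3);  λ_14+ρ ↦ (0, 4, 1, 2);  λ_15+ρ ↦ (1, 0, 8, 2);  λ_16+ρ ↦ (2, 3, 0, 5);  λ_17+ρ ↦ (1, 0, 8, 2)

The 17 indices split into 6 linkage classes (same alcove rep ⇔ same W_13-dot-orbit):

[[1, 6, 15, 17], [2, 9], [3, 4, 8, 11, 16], [5, 13], [7, 12, 14], [10]]


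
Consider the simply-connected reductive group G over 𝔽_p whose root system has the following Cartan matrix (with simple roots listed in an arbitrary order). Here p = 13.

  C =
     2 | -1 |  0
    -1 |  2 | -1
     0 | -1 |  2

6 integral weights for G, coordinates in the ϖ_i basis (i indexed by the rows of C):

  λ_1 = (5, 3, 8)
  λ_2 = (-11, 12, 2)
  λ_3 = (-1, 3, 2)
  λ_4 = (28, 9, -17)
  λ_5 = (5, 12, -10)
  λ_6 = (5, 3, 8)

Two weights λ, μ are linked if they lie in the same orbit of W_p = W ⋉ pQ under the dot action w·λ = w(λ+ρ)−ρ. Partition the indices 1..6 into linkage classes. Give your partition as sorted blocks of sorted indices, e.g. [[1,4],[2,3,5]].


Dynkin diagram of C (from the 4 off-diagonal −1 entries): A_3.

Folding the 6 weights λ_j+ρ into Ā_13 (reps in the given 3-coord order):

  [1] (0, 4, 3) · [2] (7, 3, 0) · [3] (0, 4, 3) · [4] (7, 3, 0) · [5] (0, 4, 3) · [6] (0, 4, 3)

Partition of {1..6} into 2 W_13-dot-orbits:

[[1, 3, 5, 6], [2, 4]]


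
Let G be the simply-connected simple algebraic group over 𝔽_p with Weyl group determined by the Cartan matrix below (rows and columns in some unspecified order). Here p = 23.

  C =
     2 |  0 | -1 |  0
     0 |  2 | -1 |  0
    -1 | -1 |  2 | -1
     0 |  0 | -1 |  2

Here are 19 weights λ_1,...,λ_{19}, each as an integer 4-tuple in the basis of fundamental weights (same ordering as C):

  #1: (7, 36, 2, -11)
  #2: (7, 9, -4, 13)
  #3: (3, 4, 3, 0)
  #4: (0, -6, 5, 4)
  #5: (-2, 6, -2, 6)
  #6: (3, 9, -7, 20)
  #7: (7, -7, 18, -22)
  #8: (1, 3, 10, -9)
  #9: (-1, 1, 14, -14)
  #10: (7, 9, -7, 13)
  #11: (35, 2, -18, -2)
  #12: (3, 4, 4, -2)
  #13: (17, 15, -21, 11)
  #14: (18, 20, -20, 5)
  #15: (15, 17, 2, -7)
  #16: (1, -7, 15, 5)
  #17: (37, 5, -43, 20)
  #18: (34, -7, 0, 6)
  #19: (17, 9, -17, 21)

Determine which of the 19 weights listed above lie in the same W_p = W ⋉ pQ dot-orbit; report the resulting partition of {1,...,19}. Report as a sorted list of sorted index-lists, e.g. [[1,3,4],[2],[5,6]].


Type D_4, rank 4, |W|=192; reorder rows/cols to standard.

Alcove-folded reps (p=23, 19 weights, presented ϖ-order):

  1: (3, 2, 5, 1) · 2: (2, 4, 3, 8) · 3: (4, 5, 4, 1) · 4: (1, 5, 1, 5) · 5: (1, 5, 1, 5) · 6: (0, 2, 2, 13) · 7: (0, 2, 2, 13) · 8: (2, 4, 3, 8) · 9: (0, 2, 2, 13) · 10: (2, 4, 3, 8) · 11: (4, 1, 1, 3) · 12: (4, 5, 4, 1) · 13: (2, 4, 3, 8) · 14: (0, 2, 2, 13) · 15: (2, 4, 3, 8) · 16: (1, 5, 1, 5) · 17: (0, 2, 2, 13) · 18: (3, 2, 5, 1) · 19: (1, 5, 1, 5)

Partition of {1..19} into 6 W_23-dot-orbits:

[[1, 18], [2, 8, 10, 13, 15], [3, 12], [4, 5, 16, 19], [6, 7, 9, 14, 17], [11]]


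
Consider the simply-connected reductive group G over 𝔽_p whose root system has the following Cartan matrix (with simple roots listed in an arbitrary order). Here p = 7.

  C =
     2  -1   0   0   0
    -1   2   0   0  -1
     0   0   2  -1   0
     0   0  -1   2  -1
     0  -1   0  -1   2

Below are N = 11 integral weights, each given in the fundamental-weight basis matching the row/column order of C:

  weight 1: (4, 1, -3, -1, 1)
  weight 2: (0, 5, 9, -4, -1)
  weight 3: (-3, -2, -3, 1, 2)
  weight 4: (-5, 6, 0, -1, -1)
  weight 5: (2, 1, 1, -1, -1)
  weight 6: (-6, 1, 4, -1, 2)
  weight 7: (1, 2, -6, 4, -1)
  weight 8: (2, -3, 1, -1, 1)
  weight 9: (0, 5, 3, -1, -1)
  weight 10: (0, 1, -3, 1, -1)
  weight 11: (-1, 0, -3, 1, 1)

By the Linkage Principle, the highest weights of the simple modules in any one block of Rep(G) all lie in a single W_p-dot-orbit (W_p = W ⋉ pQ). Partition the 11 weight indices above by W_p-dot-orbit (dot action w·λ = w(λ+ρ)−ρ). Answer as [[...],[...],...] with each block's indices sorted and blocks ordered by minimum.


Type A_5, rank 5, |W|=720; reorder rows/cols to standard.

λ_j+ρ reflected into Ā_7 (⟨·,θ^∨⟩≤7); 5-tuples as given:

  1: (3, 2, 2, 0, 0);  2: (3, 3, 0, 0, 0);  3: (1, 2, 2, 0, 0);  4: (3, 3, 0, 0, 0);  5: (3, 2, 2, 0, 0);  6: (1, 2, 2, 0, 0);  7: (1, 2, 2, 0, 0);  8: (1, 2, 2, 0, 0);  9: (3, 3, 0, 0, 0);  10: (1, 2, 2, 0, 0);  11: (0, 1, 2, 0, 2)

The 11 indices split into 4 linkage classes (same alcove rep ⇔ same W_7-dot-orbit):

[[1, 5], [2, 4, 9], [3, 6, 7, 8, 10], [11]]


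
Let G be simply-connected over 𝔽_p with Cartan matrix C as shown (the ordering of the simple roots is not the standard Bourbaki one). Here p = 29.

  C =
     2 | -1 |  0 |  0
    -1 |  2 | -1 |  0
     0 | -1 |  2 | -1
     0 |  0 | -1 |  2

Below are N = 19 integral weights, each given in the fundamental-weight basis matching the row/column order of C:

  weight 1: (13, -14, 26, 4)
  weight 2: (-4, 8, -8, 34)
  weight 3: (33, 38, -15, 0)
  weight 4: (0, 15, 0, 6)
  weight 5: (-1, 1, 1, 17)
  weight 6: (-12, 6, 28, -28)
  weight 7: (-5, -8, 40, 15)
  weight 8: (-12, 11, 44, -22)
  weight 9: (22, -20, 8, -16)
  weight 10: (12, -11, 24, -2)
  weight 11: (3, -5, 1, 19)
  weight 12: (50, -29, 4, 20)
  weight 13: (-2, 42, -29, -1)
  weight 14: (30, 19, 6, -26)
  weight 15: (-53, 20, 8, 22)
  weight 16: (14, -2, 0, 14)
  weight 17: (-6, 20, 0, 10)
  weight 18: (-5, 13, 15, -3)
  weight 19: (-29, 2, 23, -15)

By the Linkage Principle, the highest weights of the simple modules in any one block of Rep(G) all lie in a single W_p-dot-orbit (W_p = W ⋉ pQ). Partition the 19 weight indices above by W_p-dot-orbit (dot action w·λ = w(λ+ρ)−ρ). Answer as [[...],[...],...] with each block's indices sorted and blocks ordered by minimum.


Cartan matrix: type A_4 (|W|=120); un-permuting the 4 rows.

W_29-reps of the 19 weights in Ā_29 (same 4-coord order as C):

  1: (3, 10, 14, 1)
  2: (1, 5, 1, 20)
  3: (3, 10, 14, 1)
  4: (1, 16, 1, 7)
  5: (0, 2, 2, 18)
  6: (0, 2, 2, 18)
  7: (1, 16, 1, 7)
  8: (1, 16, 1, 7)
  9: (2, 4, 9, 10)
  10: (3, 10, 14, 1)
  11: (0, 2, 2, 18)
  12: (1, 5, 1, 20)
  13: (13, 1, 0, 14)
  14: (0, 2, 2, 18)
  15: (1, 5, 1, 20)
  16: (13, 1, 0, 14)
  17: (1, 16, 1, 7)
  18: (3, 10, 14, 1)
  19: (3, 10, 14, 1)

Linkage partition of the 19 weights (6 classes, p=29):

[[1, 3, 10, 18, 19], [2, 12, 15], [4, 7, 8, 17], [5, 6, 11, 14], [9], [13, 16]]


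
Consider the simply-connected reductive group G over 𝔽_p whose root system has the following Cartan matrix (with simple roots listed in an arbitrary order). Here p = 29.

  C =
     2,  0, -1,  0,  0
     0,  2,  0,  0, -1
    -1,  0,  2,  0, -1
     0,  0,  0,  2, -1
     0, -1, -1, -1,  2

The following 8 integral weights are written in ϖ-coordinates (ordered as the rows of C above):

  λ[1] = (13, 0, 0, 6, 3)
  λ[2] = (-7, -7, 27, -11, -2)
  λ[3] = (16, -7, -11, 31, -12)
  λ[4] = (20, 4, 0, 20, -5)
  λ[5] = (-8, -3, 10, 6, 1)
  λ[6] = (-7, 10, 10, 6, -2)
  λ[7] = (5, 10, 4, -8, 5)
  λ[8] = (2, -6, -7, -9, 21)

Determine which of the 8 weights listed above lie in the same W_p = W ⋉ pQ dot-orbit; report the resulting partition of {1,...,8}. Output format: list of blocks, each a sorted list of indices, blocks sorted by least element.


Root system D_5: the 5×5 matrix C matches after relabeling.

Folding the 8 weights λ_j+ρ into Ā_29 (reps in the given 5-coord order):

  [1] (12, 1, 2, 7, 2);  [2] (6, 10, 1, 6, 1);  [3] (6, 10, 1, 6, 1);  [4] (6, 10, 1, 6, 1);  [5] (7, 2, 4, 7, 0);  [6] (6, 10, 1, 6, 1);  [7] (6, 10, 1, 6, 1);  [8] (3, 5, 3, 8, 3)

Linkage partition of the 8 weights (4 classes, p=29):

[[1], [2, 3, 4, 6, 7], [5], [8]]


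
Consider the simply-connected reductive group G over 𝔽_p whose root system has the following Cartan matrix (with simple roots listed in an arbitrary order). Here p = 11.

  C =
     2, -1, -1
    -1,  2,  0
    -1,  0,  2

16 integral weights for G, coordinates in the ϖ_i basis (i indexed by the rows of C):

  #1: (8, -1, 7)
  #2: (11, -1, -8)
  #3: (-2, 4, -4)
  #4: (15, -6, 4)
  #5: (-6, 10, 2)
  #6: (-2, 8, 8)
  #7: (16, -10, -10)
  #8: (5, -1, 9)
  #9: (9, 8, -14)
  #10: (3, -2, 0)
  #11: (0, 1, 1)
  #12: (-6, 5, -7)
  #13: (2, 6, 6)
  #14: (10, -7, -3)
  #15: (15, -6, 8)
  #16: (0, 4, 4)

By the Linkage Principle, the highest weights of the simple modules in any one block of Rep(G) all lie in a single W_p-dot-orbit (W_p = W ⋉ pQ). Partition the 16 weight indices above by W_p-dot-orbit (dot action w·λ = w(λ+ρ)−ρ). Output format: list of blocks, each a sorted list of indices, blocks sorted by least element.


Type A_3, rank 3, |W|=24; reorder rows/cols to standard.

Ā_11 reps of the 16 weights (A_3, coords as presented):

  1: (3, 6, 2);  2: (4, 1, 6);  3: (3, 1, 1);  4: (1, 5, 5);  5: (3, 6, 2);  6: (1, 2, 2);  7: (1, 2, 2);  8: (1, 5, 5);  9: (1, 2, 2);  10: (3, 1, 1);  11: (1, 2, 2);  12: (1, 5, 5);  13: (3, 1, 1);  14: (3, 6, 2);  15: (3, 6, 2);  16: (1, 5, 5)

Linkage partition of the 16 weights (5 classes, p=11):

[[1, 5, 14, 15], [2], [3, 10, 13], [4, 8, 12, 16], [6, 7, 9, 11]]


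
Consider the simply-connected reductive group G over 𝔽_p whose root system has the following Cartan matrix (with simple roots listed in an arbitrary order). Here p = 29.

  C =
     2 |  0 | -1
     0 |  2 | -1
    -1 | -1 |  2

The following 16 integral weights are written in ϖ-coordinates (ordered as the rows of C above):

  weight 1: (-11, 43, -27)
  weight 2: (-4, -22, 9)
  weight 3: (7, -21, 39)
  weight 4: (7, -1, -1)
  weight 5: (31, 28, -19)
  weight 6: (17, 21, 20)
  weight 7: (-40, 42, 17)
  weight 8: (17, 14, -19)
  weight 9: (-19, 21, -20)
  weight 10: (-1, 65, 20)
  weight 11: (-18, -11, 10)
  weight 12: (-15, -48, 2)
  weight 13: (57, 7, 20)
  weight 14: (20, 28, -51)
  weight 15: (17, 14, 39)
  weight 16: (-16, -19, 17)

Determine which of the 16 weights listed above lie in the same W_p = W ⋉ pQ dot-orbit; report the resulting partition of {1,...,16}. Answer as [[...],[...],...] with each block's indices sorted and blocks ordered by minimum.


A_3 Cartan matrix, 3 simple roots permuted; ρ=(1,1,1).

Alcove-folded reps (p=29, 16 weights, presented ϖ-order):

  λ_1+ρ ↦ (11, 7, 3)
  λ_2+ρ ↦ (11, 7, 3)
  λ_3+ρ ↦ (11, 1, 9)
  λ_4+ρ ↦ (8, 0, 0)
  λ_5+ρ ↦ (0, 3, 15)
  λ_6+ρ ↦ (11, 7, 3)
  λ_7+ρ ↦ (11, 7, 3)
  λ_8+ρ ↦ (0, 3, 15)
  λ_9+ρ ↦ (11, 7, 3)
  λ_10+ρ ↦ (8, 0, 0)
  λ_11+ρ ↦ (1, 6, 10)
  λ_12+ρ ↦ (0, 3, 15)
  λ_13+ρ ↦ (8, 0, 0)
  λ_14+ρ ↦ (8, 0, 0)
  λ_15+ρ ↦ (0, 3, 15)
  λ_16+ρ ↦ (0, 3, 15)

5 distinct reps among the 16 weights ⇒ 5 W_29-linkage classes:

[[1, 2, 6, 7, 9], [3], [4, 10, 13, 14], [5, 8, 12, 15, 16], [11]]


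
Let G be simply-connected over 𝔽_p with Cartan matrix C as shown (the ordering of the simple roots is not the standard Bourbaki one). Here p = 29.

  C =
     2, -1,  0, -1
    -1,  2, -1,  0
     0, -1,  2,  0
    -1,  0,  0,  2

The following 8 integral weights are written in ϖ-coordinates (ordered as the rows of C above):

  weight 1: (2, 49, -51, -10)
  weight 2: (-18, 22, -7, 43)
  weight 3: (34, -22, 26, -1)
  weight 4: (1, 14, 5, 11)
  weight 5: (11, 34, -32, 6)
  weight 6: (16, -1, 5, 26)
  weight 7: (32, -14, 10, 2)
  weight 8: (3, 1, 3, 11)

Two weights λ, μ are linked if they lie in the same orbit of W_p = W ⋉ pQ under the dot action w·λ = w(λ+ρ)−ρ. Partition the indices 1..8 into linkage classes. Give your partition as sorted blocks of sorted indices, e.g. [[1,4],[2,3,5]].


Cartan matrix: type A_4 (|W|=120); un-permuting the 4 rows.

Each λ_j+ρ reduced to Ā_29; 4-tuples below use C's row order:

  λ_1+ρ ↦ (6, 15, 5, 0) · λ_2+ρ ↦ (2, 15, 0, 6) · λ_3+ρ ↦ (2, 15, 0, 6) · λ_4+ρ ↦ (2, 15, 0, 6) · λ_5+ρ ↦ (4, 2, 4, 12) · λ_6+ρ ↦ (2, 15, 0, 6) · λ_7+ρ ↦ (16, 6, 3, 2) · λ_8+ρ ↦ (4, 2, 4, 12)

The 8 indices split into 4 linkage classes (same alcove rep ⇔ same W_29-dot-orbit):

[[1], [2, 3, 4, 6], [5, 8], [7]]


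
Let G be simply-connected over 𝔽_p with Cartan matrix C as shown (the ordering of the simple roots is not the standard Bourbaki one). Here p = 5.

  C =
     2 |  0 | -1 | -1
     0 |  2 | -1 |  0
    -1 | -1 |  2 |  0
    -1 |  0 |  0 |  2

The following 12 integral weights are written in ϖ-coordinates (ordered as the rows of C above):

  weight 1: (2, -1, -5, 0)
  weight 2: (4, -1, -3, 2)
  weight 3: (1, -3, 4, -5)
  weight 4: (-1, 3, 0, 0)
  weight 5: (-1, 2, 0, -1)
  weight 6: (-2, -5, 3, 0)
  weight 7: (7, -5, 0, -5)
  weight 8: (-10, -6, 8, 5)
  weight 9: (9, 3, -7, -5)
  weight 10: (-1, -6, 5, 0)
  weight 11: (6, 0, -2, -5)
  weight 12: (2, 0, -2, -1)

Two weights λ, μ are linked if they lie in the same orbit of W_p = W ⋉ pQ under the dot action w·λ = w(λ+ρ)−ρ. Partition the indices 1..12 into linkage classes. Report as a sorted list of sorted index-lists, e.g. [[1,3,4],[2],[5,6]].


Type A_4, rank 4, |W|=120; reorder rows/cols to standard.

Each λ_j+ρ reduced to Ā_5; 4-tuples below use C's row order:

  [1] (0, 3, 1, 0)
  [2] (2, 0, 1, 0)
  [3] (2, 0, 1, 0)
  [4] (0, 3, 1, 0)
  [5] (0, 3, 1, 0)
  [6] (0, 3, 1, 0)
  [7] (1, 3, 0, 0)
  [8] (0, 3, 1, 0)
  [9] (1, 3, 0, 0)
  [10] (1, 3, 0, 0)
  [11] (1, 1, 1, 2)
  [12] (2, 0, 1, 0)

The 12 indices split into 4 linkage classes (same alcove rep ⇔ same W_5-dot-orbit):

[[1, 4, 5, 6, 8], [2, 3, 12], [7, 9, 10], [11]]


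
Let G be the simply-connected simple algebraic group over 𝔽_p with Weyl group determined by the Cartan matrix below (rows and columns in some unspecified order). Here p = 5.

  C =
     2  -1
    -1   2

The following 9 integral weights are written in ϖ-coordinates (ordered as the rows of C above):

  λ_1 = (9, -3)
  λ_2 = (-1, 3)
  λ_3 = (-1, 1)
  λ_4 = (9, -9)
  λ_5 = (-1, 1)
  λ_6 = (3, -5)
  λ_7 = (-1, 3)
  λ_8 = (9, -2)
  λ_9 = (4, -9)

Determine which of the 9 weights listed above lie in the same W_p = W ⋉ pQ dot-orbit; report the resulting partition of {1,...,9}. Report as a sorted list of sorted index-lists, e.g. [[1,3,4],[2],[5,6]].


C ↔ A_2 under row/col permutation; |W(A_2)| = 6.

Ā_5 reps of the 9 weights (A_2, coords as presented):

  [1] (0, 3) · [2] (0, 4) · [3] (0, 2) · [4] (3, 0) · [5] (0, 2) · [6] (0, 4) · [7] (0, 4) · [8] (0, 4) · [9] (0, 2)

The 9 indices split into 4 linkage classes (same alcove rep ⇔ same W_5-dot-orbit):

[[1], [2, 6, 7, 8], [3, 5, 9], [4]]


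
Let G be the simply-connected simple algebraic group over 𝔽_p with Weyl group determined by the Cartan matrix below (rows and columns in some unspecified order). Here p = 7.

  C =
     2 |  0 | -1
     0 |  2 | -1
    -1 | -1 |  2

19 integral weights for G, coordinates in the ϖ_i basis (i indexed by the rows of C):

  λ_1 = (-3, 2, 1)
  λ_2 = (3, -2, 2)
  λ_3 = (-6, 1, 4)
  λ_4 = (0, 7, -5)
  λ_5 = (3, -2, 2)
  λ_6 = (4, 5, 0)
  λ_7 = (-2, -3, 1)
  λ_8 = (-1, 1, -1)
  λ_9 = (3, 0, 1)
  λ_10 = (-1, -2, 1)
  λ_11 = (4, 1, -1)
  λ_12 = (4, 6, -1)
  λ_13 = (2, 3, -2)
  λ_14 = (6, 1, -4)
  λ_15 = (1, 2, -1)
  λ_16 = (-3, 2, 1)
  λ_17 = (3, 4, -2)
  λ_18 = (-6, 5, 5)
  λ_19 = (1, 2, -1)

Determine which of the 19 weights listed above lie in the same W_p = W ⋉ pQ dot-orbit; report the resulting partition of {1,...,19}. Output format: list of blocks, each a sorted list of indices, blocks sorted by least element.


Type A_3, rank 3, |W|=24; reorder rows/cols to standard.

Alcove-folded reps (p=7, 19 weights, presented ϖ-order):

    [1] (2, 3, 0)
    [2] (4, 1, 2)
    [3] (5, 2, 0)
    [4] (2, 3, 1)
    [5] (4, 1, 2)
    [6] (0, 1, 1)
    [7] (0, 1, 1)
    [8] (0, 2, 0)
    [9] (4, 1, 2)
    [10] (0, 1, 1)
    [11] (5, 2, 0)
    [12] (0, 2, 0)
    [13] (2, 3, 1)
    [14] (4, 1, 2)
    [15] (2, 3, 0)
    [16] (2, 3, 0)
    [17] (2, 3, 1)
    [18] (0, 1, 1)
    [19] (2, 3, 0)

The 19 indices split into 6 linkage classes (same alcove rep ⇔ same W_7-dot-orbit):

[[1, 15, 16, 19], [2, 5, 9, 14], [3, 11], [4, 13, 17], [6, 7, 10, 18], [8, 12]]
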